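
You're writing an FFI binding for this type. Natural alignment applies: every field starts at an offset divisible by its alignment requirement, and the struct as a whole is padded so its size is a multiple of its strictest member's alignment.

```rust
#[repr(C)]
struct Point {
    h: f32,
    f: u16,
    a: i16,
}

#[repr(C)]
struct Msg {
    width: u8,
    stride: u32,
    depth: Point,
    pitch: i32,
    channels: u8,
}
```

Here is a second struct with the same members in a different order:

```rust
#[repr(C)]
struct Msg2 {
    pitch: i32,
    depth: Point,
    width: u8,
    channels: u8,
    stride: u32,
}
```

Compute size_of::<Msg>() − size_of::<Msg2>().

4

Point: h at 0 (size 4, align 4) → ends 4; f at 4 (size 2, align 2) → ends 6; a at 6 (size 2, align 2) → ends 8; total 8 bytes, alignment 4
width at 0 (size 1, align 1) → ends 1
pad 3 to align 4 for stride
stride at 4 (size 4, align 4) → ends 8
depth at 8 (size 8, align 4) → ends 16
pitch at 16 (size 4, align 4) → ends 20
channels at 20 (size 1, align 1) → ends 21
tail pad 3 to reach multiple of 4
total 24 bytes, alignment 4
— Msg2 —
pitch at 0 (size 4, align 4) → ends 4
depth at 4 (size 8, align 4) → ends 12
width at 12 (size 1, align 1) → ends 13
channels at 13 (size 1, align 1) → ends 14
pad 2 to align 4 for stride
stride at 16 (size 4, align 4) → ends 20
total 20 bytes, alignment 4
24 − 20 = 4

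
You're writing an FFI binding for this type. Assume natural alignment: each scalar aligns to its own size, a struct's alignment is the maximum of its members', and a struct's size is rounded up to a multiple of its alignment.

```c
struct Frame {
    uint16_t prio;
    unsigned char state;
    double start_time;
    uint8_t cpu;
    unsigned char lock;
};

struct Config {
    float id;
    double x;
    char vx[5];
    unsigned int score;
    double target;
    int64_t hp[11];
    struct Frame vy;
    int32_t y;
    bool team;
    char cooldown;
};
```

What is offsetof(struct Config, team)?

Frame: prio at 0 (size 2, align 2) → ends 2; state at 2 (size 1, align 1) → ends 3; pad 5 to align 8 for start_time; start_time at 8 (size 8, align 8) → ends 16; cpu at 16 (size 1, align 1) → ends 17; lock at 17 (size 1, align 1) → ends 18; tail pad 6 to reach multiple of 8; total 24 bytes, alignment 8
id at 0 (size 4, align 4) → ends 4
pad 4 to align 8 for x
x at 8 (size 8, align 8) → ends 16
vx at 16 (size 5, align 1) → ends 21
pad 3 to align 4 for score
score at 24 (size 4, align 4) → ends 28
pad 4 to align 8 for target
target at 32 (size 8, align 8) → ends 40
hp at 40 (size 88, align 8) → ends 128
vy at 128 (size 24, align 8) → ends 152
y at 152 (size 4, align 4) → ends 156
team at 156 (size 1, align 1) → ends 157

156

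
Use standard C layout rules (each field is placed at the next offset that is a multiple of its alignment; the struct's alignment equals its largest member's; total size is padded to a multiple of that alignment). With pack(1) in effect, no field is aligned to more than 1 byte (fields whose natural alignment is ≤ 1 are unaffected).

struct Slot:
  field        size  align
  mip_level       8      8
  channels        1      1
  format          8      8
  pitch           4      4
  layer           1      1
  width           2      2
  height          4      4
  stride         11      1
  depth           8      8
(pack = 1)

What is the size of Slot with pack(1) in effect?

47

0..8  mip_level  (8B, 1-aligned)
8..9  channels  (1B, 1-aligned)
9..17  format  (8B, 1-aligned)
17..21  pitch  (4B, 1-aligned)
21..22  layer  (1B, 1-aligned)
22..24  width  (2B, 1-aligned)
24..28  height  (4B, 1-aligned)
28..39  stride  (11B, 1-aligned)
39..47  depth  (8B, 1-aligned)
sizeof = 47, alignof = 1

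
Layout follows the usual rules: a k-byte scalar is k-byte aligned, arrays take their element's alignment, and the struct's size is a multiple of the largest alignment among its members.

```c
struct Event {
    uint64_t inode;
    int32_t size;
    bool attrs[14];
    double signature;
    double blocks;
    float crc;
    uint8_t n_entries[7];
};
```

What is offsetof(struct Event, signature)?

32

0..8  inode  (8B, 8-aligned)
8..12  size  (4B, 4-aligned)
12..26  attrs  (14B, 1-aligned)
26..32  -- padding (6B)
32..40  signature  (8B, 8-aligned)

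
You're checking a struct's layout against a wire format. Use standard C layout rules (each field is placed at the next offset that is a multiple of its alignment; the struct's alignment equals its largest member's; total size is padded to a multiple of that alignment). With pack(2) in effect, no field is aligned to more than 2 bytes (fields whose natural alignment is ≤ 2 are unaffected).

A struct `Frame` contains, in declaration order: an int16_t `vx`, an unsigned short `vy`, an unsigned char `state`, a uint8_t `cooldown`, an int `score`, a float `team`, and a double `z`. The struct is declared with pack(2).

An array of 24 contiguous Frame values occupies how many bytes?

528

@0: vx [2B, align 2] → 2
@2: vy [2B, align 2] → 4
@4: state [1B, align 1] → 5
@5: cooldown [1B, align 1] → 6
@6: score [4B, align 2] → 10
@10: team [4B, align 2] → 14
@14: z [8B, align 2] → 22
size 22, align 2
array of 24: 24 × 22 = 528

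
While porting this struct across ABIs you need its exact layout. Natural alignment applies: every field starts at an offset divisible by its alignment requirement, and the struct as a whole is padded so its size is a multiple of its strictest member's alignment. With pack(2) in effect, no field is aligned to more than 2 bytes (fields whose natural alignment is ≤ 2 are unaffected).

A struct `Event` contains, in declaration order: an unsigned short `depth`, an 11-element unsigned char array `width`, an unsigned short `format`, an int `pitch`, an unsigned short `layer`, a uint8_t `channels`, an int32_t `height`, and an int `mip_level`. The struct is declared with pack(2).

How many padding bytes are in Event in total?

@0: depth [2B, align 2] → 2
@2: width [11B, align 1] → 13
+1 pad (align 2)
@14: format [2B, align 2] → 16
@16: pitch [4B, align 2] → 20
@20: layer [2B, align 2] → 22
@22: channels [1B, align 1] → 23
+1 pad (align 2)
@24: height [4B, align 2] → 28
@28: mip_level [4B, align 2] → 32
size 32, align 2
data bytes 30, size 32 → padding 2

2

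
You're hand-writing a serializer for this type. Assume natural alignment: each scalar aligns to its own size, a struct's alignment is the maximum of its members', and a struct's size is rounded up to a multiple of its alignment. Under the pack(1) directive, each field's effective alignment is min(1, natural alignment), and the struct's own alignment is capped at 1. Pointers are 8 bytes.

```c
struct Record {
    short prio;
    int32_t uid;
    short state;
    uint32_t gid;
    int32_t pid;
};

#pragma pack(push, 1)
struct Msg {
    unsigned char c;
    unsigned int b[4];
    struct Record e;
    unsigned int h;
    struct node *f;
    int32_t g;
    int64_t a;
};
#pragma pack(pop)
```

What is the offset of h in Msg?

Record: 0..2  prio  (2B, 2-aligned); 2..4  -- padding (2B); 4..8  uid  (4B, 4-aligned); 8..10  state  (2B, 2-aligned); 10..12  -- padding (2B); 12..16  gid  (4B, 4-aligned); 16..20  pid  (4B, 4-aligned); sizeof = 20, alignof = 4
0..1  c  (1B, 1-aligned)
1..17  b  (16B, 1-aligned)
17..37  e  (20B, 1-aligned)
37..41  h  (4B, 1-aligned)

37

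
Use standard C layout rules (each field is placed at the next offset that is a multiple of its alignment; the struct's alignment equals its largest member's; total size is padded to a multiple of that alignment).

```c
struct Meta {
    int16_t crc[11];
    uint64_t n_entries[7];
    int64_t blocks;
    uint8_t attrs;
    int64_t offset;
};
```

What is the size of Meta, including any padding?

0..22  crc  (22B, 2-aligned)
22..24  -- padding (2B)
24..80  n_entries  (56B, 8-aligned)
80..88  blocks  (8B, 8-aligned)
88..89  attrs  (1B, 1-aligned)
89..96  -- padding (7B)
96..104  offset  (8B, 8-aligned)
sizeof = 104, alignof = 8

104 bytes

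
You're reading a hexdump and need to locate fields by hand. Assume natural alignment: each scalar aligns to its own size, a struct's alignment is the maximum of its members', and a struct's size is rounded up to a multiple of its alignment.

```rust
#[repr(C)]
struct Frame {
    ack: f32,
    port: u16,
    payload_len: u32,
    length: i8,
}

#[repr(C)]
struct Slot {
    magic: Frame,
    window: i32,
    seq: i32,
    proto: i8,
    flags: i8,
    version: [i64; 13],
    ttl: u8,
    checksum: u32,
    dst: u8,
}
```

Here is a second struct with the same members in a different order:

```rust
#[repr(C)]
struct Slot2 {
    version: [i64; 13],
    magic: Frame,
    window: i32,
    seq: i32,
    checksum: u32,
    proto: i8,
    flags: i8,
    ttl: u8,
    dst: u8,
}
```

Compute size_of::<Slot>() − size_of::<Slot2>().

Frame: 0..4  ack  (4B, 4-aligned); 4..6  port  (2B, 2-aligned); 6..8  -- padding (2B); 8..12  payload_len  (4B, 4-aligned); 12..13  length  (1B, 1-aligned); 13..16  -- tail padding (3B); sizeof = 16, alignof = 4
0..16  magic  (16B, 4-aligned)
16..20  window  (4B, 4-aligned)
20..24  seq  (4B, 4-aligned)
24..25  proto  (1B, 1-aligned)
25..26  flags  (1B, 1-aligned)
26..32  -- padding (6B)
32..136  version  (104B, 8-aligned)
136..137  ttl  (1B, 1-aligned)
137..140  -- padding (3B)
140..144  checksum  (4B, 4-aligned)
144..145  dst  (1B, 1-aligned)
145..152  -- tail padding (7B)
sizeof = 152, alignof = 8
— Slot2 —
0..104  version  (104B, 8-aligned)
104..120  magic  (16B, 4-aligned)
120..124  window  (4B, 4-aligned)
124..128  seq  (4B, 4-aligned)
128..132  checksum  (4B, 4-aligned)
132..133  proto  (1B, 1-aligned)
133..134  flags  (1B, 1-aligned)
134..135  ttl  (1B, 1-aligned)
135..136  dst  (1B, 1-aligned)
sizeof = 136, alignof = 8
152 − 136 = 16

16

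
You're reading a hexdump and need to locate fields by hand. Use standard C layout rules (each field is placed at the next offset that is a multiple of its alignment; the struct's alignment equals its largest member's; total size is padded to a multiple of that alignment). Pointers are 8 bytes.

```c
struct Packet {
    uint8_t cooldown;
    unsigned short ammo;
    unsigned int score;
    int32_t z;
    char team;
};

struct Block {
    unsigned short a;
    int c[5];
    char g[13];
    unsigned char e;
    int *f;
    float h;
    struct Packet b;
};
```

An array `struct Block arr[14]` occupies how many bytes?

Packet: 0..1  cooldown  (1B, 1-aligned); 1..2  -- padding (1B); 2..4  ammo  (2B, 2-aligned); 4..8  score  (4B, 4-aligned); 8..12  z  (4B, 4-aligned); 12..13  team  (1B, 1-aligned); 13..16  -- tail padding (3B); sizeof = 16, alignof = 4
0..2  a  (2B, 2-aligned)
2..4  -- padding (2B)
4..24  c  (20B, 4-aligned)
24..37  g  (13B, 1-aligned)
37..38  e  (1B, 1-aligned)
38..40  -- padding (2B)
40..48  f  (8B, 8-aligned)
48..52  h  (4B, 4-aligned)
52..68  b  (16B, 4-aligned)
68..72  -- tail padding (4B)
sizeof = 72, alignof = 8
array of 14: 14 × 72 = 1008

1008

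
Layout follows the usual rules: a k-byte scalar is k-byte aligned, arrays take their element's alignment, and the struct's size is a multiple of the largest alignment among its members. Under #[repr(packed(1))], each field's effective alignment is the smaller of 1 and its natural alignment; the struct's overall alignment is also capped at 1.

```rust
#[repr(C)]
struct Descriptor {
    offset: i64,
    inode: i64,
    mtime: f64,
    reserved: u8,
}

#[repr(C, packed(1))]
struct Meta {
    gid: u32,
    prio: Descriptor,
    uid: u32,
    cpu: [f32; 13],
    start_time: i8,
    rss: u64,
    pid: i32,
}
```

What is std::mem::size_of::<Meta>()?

Descriptor: 0..8  offset  (8B, 8-aligned); 8..16  inode  (8B, 8-aligned); 16..24  mtime  (8B, 8-aligned); 24..25  reserved  (1B, 1-aligned); 25..32  -- tail padding (7B); sizeof = 32, alignof = 8
0..4  gid  (4B, 1-aligned)
4..36  prio  (32B, 1-aligned)
36..40  uid  (4B, 1-aligned)
40..92  cpu  (52B, 1-aligned)
92..93  start_time  (1B, 1-aligned)
93..101  rss  (8B, 1-aligned)
101..105  pid  (4B, 1-aligned)
sizeof = 105, alignof = 1

105 bytes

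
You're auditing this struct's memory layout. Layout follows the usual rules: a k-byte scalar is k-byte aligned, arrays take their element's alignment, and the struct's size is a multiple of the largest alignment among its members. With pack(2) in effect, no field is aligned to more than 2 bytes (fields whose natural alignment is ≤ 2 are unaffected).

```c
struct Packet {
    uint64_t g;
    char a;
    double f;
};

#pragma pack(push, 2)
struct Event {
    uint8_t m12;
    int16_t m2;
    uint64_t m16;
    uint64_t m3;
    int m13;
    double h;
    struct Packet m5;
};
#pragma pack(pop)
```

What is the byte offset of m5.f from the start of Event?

Packet: g at 0 (size 8, align 8) → ends 8; a at 8 (size 1, align 1) → ends 9; pad 7 to align 8 for f; f at 16 (size 8, align 8) → ends 24; total 24 bytes, alignment 8
m12 at 0 (size 1, align 1) → ends 1
pad 1 to align 2 for m2
m2 at 2 (size 2, align 2) → ends 4
m16 at 4 (size 8, align 2) → ends 12
m3 at 12 (size 8, align 2) → ends 20
m13 at 20 (size 4, align 2) → ends 24
h at 24 (size 8, align 2) → ends 32
m5 at 32 (size 24, align 2) → ends 56
within Packet: f at 16
32 + 16 = 48

48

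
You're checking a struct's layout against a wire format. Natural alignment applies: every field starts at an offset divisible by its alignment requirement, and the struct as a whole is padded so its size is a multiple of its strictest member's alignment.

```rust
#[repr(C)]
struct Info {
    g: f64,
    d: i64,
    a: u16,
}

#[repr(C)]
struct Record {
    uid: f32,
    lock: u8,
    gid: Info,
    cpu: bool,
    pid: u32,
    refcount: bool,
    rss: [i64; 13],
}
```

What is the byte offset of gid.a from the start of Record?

Info: @0: g [8B, align 8] → 8; @8: d [8B, align 8] → 16; @16: a [2B, align 2] → 18; +6 tail pad (align 8); size 24, align 8
@0: uid [4B, align 4] → 4
@4: lock [1B, align 1] → 5
+3 pad (align 8)
@8: gid [24B, align 8] → 32
within Info: a at 16
8 + 16 = 24

24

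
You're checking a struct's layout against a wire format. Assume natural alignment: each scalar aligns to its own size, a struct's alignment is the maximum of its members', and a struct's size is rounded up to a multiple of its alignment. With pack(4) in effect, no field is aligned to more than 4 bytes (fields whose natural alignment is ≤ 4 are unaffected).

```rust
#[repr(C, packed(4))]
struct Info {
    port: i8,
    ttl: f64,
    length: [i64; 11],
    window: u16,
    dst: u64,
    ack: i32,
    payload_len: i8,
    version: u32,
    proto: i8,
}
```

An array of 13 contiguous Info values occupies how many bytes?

0..1  port  (1B, 1-aligned)
1..4  -- padding (3B)
4..12  ttl  (8B, 4-aligned)
12..100  length  (88B, 4-aligned)
100..102  window  (2B, 2-aligned)
102..104  -- padding (2B)
104..112  dst  (8B, 4-aligned)
112..116  ack  (4B, 4-aligned)
116..117  payload_len  (1B, 1-aligned)
117..120  -- padding (3B)
120..124  version  (4B, 4-aligned)
124..125  proto  (1B, 1-aligned)
125..128  -- tail padding (3B)
sizeof = 128, alignof = 4
array of 13: 13 × 128 = 1664

1664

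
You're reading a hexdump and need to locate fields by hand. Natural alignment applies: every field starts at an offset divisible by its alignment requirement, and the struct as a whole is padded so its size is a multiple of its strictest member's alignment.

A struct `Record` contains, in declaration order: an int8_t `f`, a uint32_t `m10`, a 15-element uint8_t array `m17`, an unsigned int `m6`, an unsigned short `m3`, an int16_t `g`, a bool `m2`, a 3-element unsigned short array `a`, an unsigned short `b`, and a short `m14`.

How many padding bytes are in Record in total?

@0: f [1B, align 1] → 1
+3 pad (align 4)
@4: m10 [4B, align 4] → 8
@8: m17 [15B, align 1] → 23
+1 pad (align 4)
@24: m6 [4B, align 4] → 28
@28: m3 [2B, align 2] → 30
@30: g [2B, align 2] → 32
@32: m2 [1B, align 1] → 33
+1 pad (align 2)
@34: a [6B, align 2] → 40
@40: b [2B, align 2] → 42
@42: m14 [2B, align 2] → 44
size 44, align 4
data bytes 39, size 44 → padding 5

5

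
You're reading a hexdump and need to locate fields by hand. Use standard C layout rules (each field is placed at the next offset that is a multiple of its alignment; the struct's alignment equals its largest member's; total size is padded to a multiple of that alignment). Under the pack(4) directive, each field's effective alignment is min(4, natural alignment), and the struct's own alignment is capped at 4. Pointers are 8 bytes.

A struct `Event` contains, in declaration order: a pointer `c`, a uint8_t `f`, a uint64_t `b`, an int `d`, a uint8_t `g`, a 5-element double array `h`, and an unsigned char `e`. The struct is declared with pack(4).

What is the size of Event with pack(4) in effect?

c at 0 (size 8, align 4) → ends 8
f at 8 (size 1, align 1) → ends 9
pad 3 to align 4 for b
b at 12 (size 8, align 4) → ends 20
d at 20 (size 4, align 4) → ends 24
g at 24 (size 1, align 1) → ends 25
pad 3 to align 4 for h
h at 28 (size 40, align 4) → ends 68
e at 68 (size 1, align 1) → ends 69
tail pad 3 to reach multiple of 4
total 72 bytes, alignment 4

72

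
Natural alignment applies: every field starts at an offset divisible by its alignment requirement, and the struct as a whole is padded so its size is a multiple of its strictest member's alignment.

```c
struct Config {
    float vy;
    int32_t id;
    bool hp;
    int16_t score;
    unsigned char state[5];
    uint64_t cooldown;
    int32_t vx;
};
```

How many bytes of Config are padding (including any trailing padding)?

12

0..4  vy  (4B, 4-aligned)
4..8  id  (4B, 4-aligned)
8..9  hp  (1B, 1-aligned)
9..10  -- padding (1B)
10..12  score  (2B, 2-aligned)
12..17  state  (5B, 1-aligned)
17..24  -- padding (7B)
24..32  cooldown  (8B, 8-aligned)
32..36  vx  (4B, 4-aligned)
36..40  -- tail padding (4B)
sizeof = 40, alignof = 8
data bytes 28, size 40 → padding 12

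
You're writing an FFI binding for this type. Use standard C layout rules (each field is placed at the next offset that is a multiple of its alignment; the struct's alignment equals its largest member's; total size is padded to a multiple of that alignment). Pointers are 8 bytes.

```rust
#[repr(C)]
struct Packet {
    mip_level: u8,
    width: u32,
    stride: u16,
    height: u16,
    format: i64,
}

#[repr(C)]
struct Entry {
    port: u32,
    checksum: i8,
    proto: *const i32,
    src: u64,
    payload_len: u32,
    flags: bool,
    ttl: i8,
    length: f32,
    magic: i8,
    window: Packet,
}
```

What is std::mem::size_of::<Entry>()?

Packet: 0..1  mip_level  (1B, 1-aligned); 1..4  -- padding (3B); 4..8  width  (4B, 4-aligned); 8..10  stride  (2B, 2-aligned); 10..12  height  (2B, 2-aligned); 12..16  -- padding (4B); 16..24  format  (8B, 8-aligned); sizeof = 24, alignof = 8
0..4  port  (4B, 4-aligned)
4..5  checksum  (1B, 1-aligned)
5..8  -- padding (3B)
8..16  proto  (8B, 8-aligned)
16..24  src  (8B, 8-aligned)
24..28  payload_len  (4B, 4-aligned)
28..29  flags  (1B, 1-aligned)
29..30  ttl  (1B, 1-aligned)
30..32  -- padding (2B)
32..36  length  (4B, 4-aligned)
36..37  magic  (1B, 1-aligned)
37..40  -- padding (3B)
40..64  window  (24B, 8-aligned)
sizeof = 64, alignof = 8

64 bytes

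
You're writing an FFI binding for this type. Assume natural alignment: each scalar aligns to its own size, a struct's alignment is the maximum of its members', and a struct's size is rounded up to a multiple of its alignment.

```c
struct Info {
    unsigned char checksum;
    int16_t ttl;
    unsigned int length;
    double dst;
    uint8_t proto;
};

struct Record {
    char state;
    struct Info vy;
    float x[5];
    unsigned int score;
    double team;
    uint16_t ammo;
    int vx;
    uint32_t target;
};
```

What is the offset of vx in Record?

Info: @0: checksum [1B, align 1] → 1; +1 pad (align 2); @2: ttl [2B, align 2] → 4; @4: length [4B, align 4] → 8; @8: dst [8B, align 8] → 16; @16: proto [1B, align 1] → 17; +7 tail pad (align 8); size 24, align 8
@0: state [1B, align 1] → 1
+7 pad (align 8)
@8: vy [24B, align 8] → 32
@32: x [20B, align 4] → 52
@52: score [4B, align 4] → 56
@56: team [8B, align 8] → 64
@64: ammo [2B, align 2] → 66
+2 pad (align 4)
@68: vx [4B, align 4] → 72

68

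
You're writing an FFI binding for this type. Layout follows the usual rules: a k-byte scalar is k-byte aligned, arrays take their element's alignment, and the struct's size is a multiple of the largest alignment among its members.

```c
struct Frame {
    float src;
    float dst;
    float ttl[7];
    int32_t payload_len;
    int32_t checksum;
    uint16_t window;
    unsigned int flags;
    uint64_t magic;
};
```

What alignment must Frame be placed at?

8

member alignments: src=4, dst=4, ttl=4, payload_len=4, checksum=4, window=2, flags=4, magic=8
max = 8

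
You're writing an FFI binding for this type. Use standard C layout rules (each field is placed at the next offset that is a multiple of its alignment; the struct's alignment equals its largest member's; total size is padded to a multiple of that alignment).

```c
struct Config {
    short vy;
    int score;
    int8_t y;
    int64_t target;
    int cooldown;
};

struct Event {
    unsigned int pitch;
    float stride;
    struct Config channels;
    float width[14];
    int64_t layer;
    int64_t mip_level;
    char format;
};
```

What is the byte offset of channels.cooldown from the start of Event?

Config: 0..2  vy  (2B, 2-aligned); 2..4  -- padding (2B); 4..8  score  (4B, 4-aligned); 8..9  y  (1B, 1-aligned); 9..16  -- padding (7B); 16..24  target  (8B, 8-aligned); 24..28  cooldown  (4B, 4-aligned); 28..32  -- tail padding (4B); sizeof = 32, alignof = 8
0..4  pitch  (4B, 4-aligned)
4..8  stride  (4B, 4-aligned)
8..40  channels  (32B, 8-aligned)
within Config: cooldown at 24
8 + 24 = 32

32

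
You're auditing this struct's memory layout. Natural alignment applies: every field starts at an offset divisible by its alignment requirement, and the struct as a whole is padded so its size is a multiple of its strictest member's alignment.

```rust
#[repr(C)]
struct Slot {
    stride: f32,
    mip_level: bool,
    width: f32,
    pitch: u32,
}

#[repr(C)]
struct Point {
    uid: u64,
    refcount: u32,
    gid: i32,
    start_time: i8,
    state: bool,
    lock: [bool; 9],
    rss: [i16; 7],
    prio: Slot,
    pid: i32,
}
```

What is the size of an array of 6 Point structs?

384

Slot: stride at 0 (size 4, align 4) → ends 4; mip_level at 4 (size 1, align 1) → ends 5; pad 3 to align 4 for width; width at 8 (size 4, align 4) → ends 12; pitch at 12 (size 4, align 4) → ends 16; total 16 bytes, alignment 4
uid at 0 (size 8, align 8) → ends 8
refcount at 8 (size 4, align 4) → ends 12
gid at 12 (size 4, align 4) → ends 16
start_time at 16 (size 1, align 1) → ends 17
state at 17 (size 1, align 1) → ends 18
lock at 18 (size 9, align 1) → ends 27
pad 1 to align 2 for rss
rss at 28 (size 14, align 2) → ends 42
pad 2 to align 4 for prio
prio at 44 (size 16, align 4) → ends 60
pid at 60 (size 4, align 4) → ends 64
total 64 bytes, alignment 8
array of 6: 6 × 64 = 384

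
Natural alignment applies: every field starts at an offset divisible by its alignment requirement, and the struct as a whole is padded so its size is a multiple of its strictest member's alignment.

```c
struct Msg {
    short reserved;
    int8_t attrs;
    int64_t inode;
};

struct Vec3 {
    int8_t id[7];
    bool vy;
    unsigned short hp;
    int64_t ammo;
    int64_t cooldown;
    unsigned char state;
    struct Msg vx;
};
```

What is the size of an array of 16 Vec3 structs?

896

Msg: 0..2  reserved  (2B, 2-aligned); 2..3  attrs  (1B, 1-aligned); 3..8  -- padding (5B); 8..16  inode  (8B, 8-aligned); sizeof = 16, alignof = 8
0..7  id  (7B, 1-aligned)
7..8  vy  (1B, 1-aligned)
8..10  hp  (2B, 2-aligned)
10..16  -- padding (6B)
16..24  ammo  (8B, 8-aligned)
24..32  cooldown  (8B, 8-aligned)
32..33  state  (1B, 1-aligned)
33..40  -- padding (7B)
40..56  vx  (16B, 8-aligned)
sizeof = 56, alignof = 8
array of 16: 16 × 56 = 896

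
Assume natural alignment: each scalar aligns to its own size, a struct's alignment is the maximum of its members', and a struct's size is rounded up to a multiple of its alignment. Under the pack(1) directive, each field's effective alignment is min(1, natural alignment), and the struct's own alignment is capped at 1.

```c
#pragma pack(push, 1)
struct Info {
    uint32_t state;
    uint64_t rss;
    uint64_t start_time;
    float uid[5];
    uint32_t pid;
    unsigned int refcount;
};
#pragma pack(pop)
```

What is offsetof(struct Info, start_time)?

12

@0: state [4B, align 1] → 4
@4: rss [8B, align 1] → 12
@12: start_time [8B, align 1] → 20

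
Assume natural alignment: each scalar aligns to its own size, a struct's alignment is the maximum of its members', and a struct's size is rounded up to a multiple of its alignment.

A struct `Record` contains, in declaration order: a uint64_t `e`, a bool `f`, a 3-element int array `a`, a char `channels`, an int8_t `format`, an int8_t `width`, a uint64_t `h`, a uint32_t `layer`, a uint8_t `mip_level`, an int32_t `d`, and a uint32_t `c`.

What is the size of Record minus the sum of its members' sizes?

0..8  e  (8B, 8-aligned)
8..9  f  (1B, 1-aligned)
9..12  -- padding (3B)
12..24  a  (12B, 4-aligned)
24..25  channels  (1B, 1-aligned)
25..26  format  (1B, 1-aligned)
26..27  width  (1B, 1-aligned)
27..32  -- padding (5B)
32..40  h  (8B, 8-aligned)
40..44  layer  (4B, 4-aligned)
44..45  mip_level  (1B, 1-aligned)
45..48  -- padding (3B)
48..52  d  (4B, 4-aligned)
52..56  c  (4B, 4-aligned)
sizeof = 56, alignof = 8
data bytes 45, size 56 → padding 11

11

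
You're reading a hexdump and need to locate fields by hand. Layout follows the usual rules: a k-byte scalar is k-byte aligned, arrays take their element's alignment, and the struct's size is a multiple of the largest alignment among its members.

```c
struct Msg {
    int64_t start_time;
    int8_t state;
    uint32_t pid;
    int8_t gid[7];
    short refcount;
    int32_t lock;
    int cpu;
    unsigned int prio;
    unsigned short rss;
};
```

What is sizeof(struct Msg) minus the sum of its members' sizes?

@0: start_time [8B, align 8] → 8
@8: state [1B, align 1] → 9
+3 pad (align 4)
@12: pid [4B, align 4] → 16
@16: gid [7B, align 1] → 23
+1 pad (align 2)
@24: refcount [2B, align 2] → 26
+2 pad (align 4)
@28: lock [4B, align 4] → 32
@32: cpu [4B, align 4] → 36
@36: prio [4B, align 4] → 40
@40: rss [2B, align 2] → 42
+6 tail pad (align 8)
size 48, align 8
data bytes 36, size 48 → padding 12

12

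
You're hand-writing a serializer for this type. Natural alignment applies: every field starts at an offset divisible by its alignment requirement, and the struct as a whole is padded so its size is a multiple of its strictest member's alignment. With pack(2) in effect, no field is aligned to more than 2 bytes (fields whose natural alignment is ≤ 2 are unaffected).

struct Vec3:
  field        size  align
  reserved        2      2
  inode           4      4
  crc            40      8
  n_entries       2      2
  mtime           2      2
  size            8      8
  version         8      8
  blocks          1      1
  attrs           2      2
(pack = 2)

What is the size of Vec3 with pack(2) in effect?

reserved at 0 (size 2, align 2) → ends 2
inode at 2 (size 4, align 2) → ends 6
crc at 6 (size 40, align 2) → ends 46
n_entries at 46 (size 2, align 2) → ends 48
mtime at 48 (size 2, align 2) → ends 50
size at 50 (size 8, align 2) → ends 58
version at 58 (size 8, align 2) → ends 66
blocks at 66 (size 1, align 1) → ends 67
pad 1 to align 2 for attrs
attrs at 68 (size 2, align 2) → ends 70
total 70 bytes, alignment 2

70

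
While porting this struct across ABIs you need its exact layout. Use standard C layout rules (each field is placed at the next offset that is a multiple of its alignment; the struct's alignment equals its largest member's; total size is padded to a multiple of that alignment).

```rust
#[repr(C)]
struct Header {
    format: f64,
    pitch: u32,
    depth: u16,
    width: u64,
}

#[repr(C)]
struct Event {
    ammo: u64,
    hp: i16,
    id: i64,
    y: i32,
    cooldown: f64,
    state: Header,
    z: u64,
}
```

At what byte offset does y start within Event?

24

Header: @0: format [8B, align 8] → 8; @8: pitch [4B, align 4] → 12; @12: depth [2B, align 2] → 14; +2 pad (align 8); @16: width [8B, align 8] → 24; size 24, align 8
@0: ammo [8B, align 8] → 8
@8: hp [2B, align 2] → 10
+6 pad (align 8)
@16: id [8B, align 8] → 24
@24: y [4B, align 4] → 28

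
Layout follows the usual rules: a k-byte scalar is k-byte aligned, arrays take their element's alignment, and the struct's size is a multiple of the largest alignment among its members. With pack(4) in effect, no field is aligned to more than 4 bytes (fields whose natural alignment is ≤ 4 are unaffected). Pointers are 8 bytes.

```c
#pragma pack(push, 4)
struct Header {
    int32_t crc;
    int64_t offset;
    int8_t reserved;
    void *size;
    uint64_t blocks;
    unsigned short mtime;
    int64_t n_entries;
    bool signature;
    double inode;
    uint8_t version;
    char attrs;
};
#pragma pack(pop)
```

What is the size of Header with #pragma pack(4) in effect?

@0: crc [4B, align 4] → 4
@4: offset [8B, align 4] → 12
@12: reserved [1B, align 1] → 13
+3 pad (align 4)
@16: size [8B, align 4] → 24
@24: blocks [8B, align 4] → 32
@32: mtime [2B, align 2] → 34
+2 pad (align 4)
@36: n_entries [8B, align 4] → 44
@44: signature [1B, align 1] → 45
+3 pad (align 4)
@48: inode [8B, align 4] → 56
@56: version [1B, align 1] → 57
@57: attrs [1B, align 1] → 58
+2 tail pad (align 4)
size 60, align 4

60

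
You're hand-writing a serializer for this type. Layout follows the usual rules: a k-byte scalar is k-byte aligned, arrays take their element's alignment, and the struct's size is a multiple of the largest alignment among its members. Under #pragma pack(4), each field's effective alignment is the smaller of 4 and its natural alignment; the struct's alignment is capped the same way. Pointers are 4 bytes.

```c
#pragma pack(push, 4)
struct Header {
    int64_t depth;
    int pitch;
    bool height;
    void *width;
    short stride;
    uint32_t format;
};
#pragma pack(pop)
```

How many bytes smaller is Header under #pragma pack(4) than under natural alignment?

4

natural layout:
  0..8  depth  (8B, 8-aligned)
  8..12  pitch  (4B, 4-aligned)
  12..13  height  (1B, 1-aligned)
  13..16  -- padding (3B)
  16..20  width  (4B, 4-aligned)
  20..22  stride  (2B, 2-aligned)
  22..24  -- padding (2B)
  24..28  format  (4B, 4-aligned)
  28..32  -- tail padding (4B)
  sizeof = 32, alignof = 8
packed(4) layout:
  0..8  depth  (8B, 4-aligned)
  8..12  pitch  (4B, 4-aligned)
  12..13  height  (1B, 1-aligned)
  13..16  -- padding (3B)
  16..20  width  (4B, 4-aligned)
  20..22  stride  (2B, 2-aligned)
  22..24  -- padding (2B)
  24..28  format  (4B, 4-aligned)
  sizeof = 28, alignof = 4
32 − 28 = 4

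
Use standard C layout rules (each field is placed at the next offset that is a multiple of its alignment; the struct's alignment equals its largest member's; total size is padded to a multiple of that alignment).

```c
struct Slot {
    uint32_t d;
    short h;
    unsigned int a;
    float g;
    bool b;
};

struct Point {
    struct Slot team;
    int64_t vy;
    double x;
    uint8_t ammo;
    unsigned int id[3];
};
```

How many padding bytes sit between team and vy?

Slot: @0: d [4B, align 4] → 4; @4: h [2B, align 2] → 6; +2 pad (align 4); @8: a [4B, align 4] → 12; @12: g [4B, align 4] → 16; @16: b [1B, align 1] → 17; +3 tail pad (align 4); size 20, align 4
@0: team [20B, align 4] → 20
+4 pad (align 8)
@24: vy [8B, align 8] → 32

4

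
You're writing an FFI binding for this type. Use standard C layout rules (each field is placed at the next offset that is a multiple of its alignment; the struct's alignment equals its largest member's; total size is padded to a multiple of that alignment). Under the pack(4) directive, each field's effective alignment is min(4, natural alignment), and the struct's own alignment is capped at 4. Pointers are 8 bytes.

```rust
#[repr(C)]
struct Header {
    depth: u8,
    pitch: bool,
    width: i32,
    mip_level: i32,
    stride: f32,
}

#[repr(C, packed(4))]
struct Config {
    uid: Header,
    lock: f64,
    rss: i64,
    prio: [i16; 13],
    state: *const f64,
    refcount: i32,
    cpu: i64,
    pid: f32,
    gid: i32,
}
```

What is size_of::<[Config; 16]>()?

1408

Header: 0..1  depth  (1B, 1-aligned); 1..2  pitch  (1B, 1-aligned); 2..4  -- padding (2B); 4..8  width  (4B, 4-aligned); 8..12  mip_level  (4B, 4-aligned); 12..16  stride  (4B, 4-aligned); sizeof = 16, alignof = 4
0..16  uid  (16B, 4-aligned)
16..24  lock  (8B, 4-aligned)
24..32  rss  (8B, 4-aligned)
32..58  prio  (26B, 2-aligned)
58..60  -- padding (2B)
60..68  state  (8B, 4-aligned)
68..72  refcount  (4B, 4-aligned)
72..80  cpu  (8B, 4-aligned)
80..84  pid  (4B, 4-aligned)
84..88  gid  (4B, 4-aligned)
sizeof = 88, alignof = 4
array of 16: 16 × 88 = 1408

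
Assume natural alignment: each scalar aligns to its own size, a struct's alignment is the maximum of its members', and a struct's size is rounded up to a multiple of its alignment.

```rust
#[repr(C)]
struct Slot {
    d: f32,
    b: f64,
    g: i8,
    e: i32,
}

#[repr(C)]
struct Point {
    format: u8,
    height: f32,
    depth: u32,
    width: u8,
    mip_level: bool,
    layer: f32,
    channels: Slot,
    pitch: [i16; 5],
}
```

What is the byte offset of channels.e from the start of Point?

Slot: @0: d [4B, align 4] → 4; +4 pad (align 8); @8: b [8B, align 8] → 16; @16: g [1B, align 1] → 17; +3 pad (align 4); @20: e [4B, align 4] → 24; size 24, align 8
@0: format [1B, align 1] → 1
+3 pad (align 4)
@4: height [4B, align 4] → 8
@8: depth [4B, align 4] → 12
@12: width [1B, align 1] → 13
@13: mip_level [1B, align 1] → 14
+2 pad (align 4)
@16: layer [4B, align 4] → 20
+4 pad (align 8)
@24: channels [24B, align 8] → 48
within Slot: e at 20
24 + 20 = 44

44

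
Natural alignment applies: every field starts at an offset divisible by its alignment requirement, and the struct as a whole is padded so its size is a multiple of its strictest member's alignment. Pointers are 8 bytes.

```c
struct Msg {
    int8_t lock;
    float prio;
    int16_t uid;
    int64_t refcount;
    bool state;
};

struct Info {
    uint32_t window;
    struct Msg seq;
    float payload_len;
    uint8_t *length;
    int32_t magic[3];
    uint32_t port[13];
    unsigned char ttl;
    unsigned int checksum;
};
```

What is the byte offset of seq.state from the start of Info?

32

Msg: lock at 0 (size 1, align 1) → ends 1; pad 3 to align 4 for prio; prio at 4 (size 4, align 4) → ends 8; uid at 8 (size 2, align 2) → ends 10; pad 6 to align 8 for refcount; refcount at 16 (size 8, align 8) → ends 24; state at 24 (size 1, align 1) → ends 25; tail pad 7 to reach multiple of 8; total 32 bytes, alignment 8
window at 0 (size 4, align 4) → ends 4
pad 4 to align 8 for seq
seq at 8 (size 32, align 8) → ends 40
within Msg: state at 24
8 + 24 = 32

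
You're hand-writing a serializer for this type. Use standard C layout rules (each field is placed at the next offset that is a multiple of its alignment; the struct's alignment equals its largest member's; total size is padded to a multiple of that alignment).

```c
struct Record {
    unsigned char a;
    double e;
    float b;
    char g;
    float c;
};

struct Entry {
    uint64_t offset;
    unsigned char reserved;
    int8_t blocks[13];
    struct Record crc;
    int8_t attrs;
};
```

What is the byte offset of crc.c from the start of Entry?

48

Record: @0: a [1B, align 1] → 1; +7 pad (align 8); @8: e [8B, align 8] → 16; @16: b [4B, align 4] → 20; @20: g [1B, align 1] → 21; +3 pad (align 4); @24: c [4B, align 4] → 28; +4 tail pad (align 8); size 32, align 8
@0: offset [8B, align 8] → 8
@8: reserved [1B, align 1] → 9
@9: blocks [13B, align 1] → 22
+2 pad (align 8)
@24: crc [32B, align 8] → 56
within Record: c at 24
24 + 24 = 48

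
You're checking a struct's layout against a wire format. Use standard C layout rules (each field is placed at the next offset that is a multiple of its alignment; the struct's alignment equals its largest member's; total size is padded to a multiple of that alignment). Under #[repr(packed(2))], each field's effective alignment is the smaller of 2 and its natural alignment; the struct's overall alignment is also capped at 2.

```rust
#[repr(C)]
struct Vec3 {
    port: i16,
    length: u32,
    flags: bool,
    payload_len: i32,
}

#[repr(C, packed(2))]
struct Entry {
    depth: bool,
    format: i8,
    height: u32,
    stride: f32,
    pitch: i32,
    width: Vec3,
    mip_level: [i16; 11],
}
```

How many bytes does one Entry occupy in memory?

52

Vec3: @0: port [2B, align 2] → 2; +2 pad (align 4); @4: length [4B, align 4] → 8; @8: flags [1B, align 1] → 9; +3 pad (align 4); @12: payload_len [4B, align 4] → 16; size 16, align 4
@0: depth [1B, align 1] → 1
@1: format [1B, align 1] → 2
@2: height [4B, align 2] → 6
@6: stride [4B, align 2] → 10
@10: pitch [4B, align 2] → 14
@14: width [16B, align 2] → 30
@30: mip_level [22B, align 2] → 52
size 52, align 2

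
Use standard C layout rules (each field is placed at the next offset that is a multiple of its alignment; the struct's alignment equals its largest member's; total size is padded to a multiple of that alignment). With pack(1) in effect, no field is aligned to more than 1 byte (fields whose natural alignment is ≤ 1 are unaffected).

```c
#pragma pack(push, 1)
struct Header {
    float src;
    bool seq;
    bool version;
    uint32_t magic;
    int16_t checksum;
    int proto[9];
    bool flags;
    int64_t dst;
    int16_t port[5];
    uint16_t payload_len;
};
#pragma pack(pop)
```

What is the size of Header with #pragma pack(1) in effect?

src at 0 (size 4, align 1) → ends 4
seq at 4 (size 1, align 1) → ends 5
version at 5 (size 1, align 1) → ends 6
magic at 6 (size 4, align 1) → ends 10
checksum at 10 (size 2, align 1) → ends 12
proto at 12 (size 36, align 1) → ends 48
flags at 48 (size 1, align 1) → ends 49
dst at 49 (size 8, align 1) → ends 57
port at 57 (size 10, align 1) → ends 67
payload_len at 67 (size 2, align 1) → ends 69
total 69 bytes, alignment 1

69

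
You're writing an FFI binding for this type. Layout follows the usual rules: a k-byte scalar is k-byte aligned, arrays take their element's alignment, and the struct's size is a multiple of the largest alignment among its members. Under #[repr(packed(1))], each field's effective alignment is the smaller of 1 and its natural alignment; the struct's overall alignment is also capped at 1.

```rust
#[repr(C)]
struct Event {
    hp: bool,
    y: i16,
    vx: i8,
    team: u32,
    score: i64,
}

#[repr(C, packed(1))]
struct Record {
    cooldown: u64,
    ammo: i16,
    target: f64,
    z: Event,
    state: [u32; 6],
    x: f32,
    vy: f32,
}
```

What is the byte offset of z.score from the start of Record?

34

Event: 0..1  hp  (1B, 1-aligned); 1..2  -- padding (1B); 2..4  y  (2B, 2-aligned); 4..5  vx  (1B, 1-aligned); 5..8  -- padding (3B); 8..12  team  (4B, 4-aligned); 12..16  -- padding (4B); 16..24  score  (8B, 8-aligned); sizeof = 24, alignof = 8
0..8  cooldown  (8B, 1-aligned)
8..10  ammo  (2B, 1-aligned)
10..18  target  (8B, 1-aligned)
18..42  z  (24B, 1-aligned)
within Event: score at 16
18 + 16 = 34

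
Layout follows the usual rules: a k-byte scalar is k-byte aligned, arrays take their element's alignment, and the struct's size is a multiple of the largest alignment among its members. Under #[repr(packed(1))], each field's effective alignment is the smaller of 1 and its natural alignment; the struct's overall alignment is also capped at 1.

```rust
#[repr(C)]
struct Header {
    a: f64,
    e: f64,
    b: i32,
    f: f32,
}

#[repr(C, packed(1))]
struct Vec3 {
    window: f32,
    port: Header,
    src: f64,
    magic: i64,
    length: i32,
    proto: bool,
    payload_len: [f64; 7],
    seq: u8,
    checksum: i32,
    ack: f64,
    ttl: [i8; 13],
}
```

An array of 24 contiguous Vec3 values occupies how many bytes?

Header: 0..8  a  (8B, 8-aligned); 8..16  e  (8B, 8-aligned); 16..20  b  (4B, 4-aligned); 20..24  f  (4B, 4-aligned); sizeof = 24, alignof = 8
0..4  window  (4B, 1-aligned)
4..28  port  (24B, 1-aligned)
28..36  src  (8B, 1-aligned)
36..44  magic  (8B, 1-aligned)
44..48  length  (4B, 1-aligned)
48..49  proto  (1B, 1-aligned)
49..105  payload_len  (56B, 1-aligned)
105..106  seq  (1B, 1-aligned)
106..110  checksum  (4B, 1-aligned)
110..118  ack  (8B, 1-aligned)
118..131  ttl  (13B, 1-aligned)
sizeof = 131, alignof = 1
array of 24: 24 × 131 = 3144

3144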